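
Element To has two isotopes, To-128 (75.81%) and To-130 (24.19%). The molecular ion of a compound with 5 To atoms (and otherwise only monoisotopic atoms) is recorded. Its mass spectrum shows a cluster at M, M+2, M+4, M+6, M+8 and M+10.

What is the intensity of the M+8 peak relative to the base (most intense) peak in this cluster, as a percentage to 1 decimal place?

3.2%

Binomial terms of (0.7581 + 0.2419)^5: M 0.2504, M+2 0.3995, M+4 0.2549, M+6 0.0814, M+8 0.0130, M+10 0.0008 → M+2 is the base peak.
P(M+2) = C(5,1) × 0.7581^4 × 0.2419^1 = 5 × 0.33029803 × 0.2419 = 0.399495 (base)
P(M+8) = C(5,4) × 0.7581^1 × 0.2419^4 = 5 × 0.7581 × 0.00342408 = 0.012979
Relative intensity = 0.012979 / 0.399495 × 100 = 3.2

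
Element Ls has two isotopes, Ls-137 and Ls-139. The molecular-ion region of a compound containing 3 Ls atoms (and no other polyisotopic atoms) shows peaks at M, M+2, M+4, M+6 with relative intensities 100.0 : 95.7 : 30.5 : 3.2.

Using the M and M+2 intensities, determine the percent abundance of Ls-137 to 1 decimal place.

Write p for the Ls-137 fraction. I(M+2)/I(M) = [C(3,1)·p^2·(1−p)] / p^3 = 3·(1−p)/p = 95.7/100.0 = 0.9570
(1−p)/p = 0.9570/3 = 0.3190  ⇒  p = 1/(1 + 0.3190) = 0.7582
Ls-137: 75.8%, Ls-139: 24.2%.

75.8%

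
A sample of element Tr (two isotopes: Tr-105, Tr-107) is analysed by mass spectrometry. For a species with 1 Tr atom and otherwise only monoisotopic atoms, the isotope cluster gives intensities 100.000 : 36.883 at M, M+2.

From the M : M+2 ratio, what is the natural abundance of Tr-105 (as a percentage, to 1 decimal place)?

73.1%

Write p for the Tr-105 fraction. I(M+2)/I(M) = [C(1,1)·p^0·(1−p)] / p^1 = 1·(1−p)/p = 36.883/100.000 = 0.3688
(1−p)/p = 0.3688/1 = 0.3688  ⇒  p = 1/(1 + 0.3688) = 0.7306
Tr-105: 73.1%, Tr-107: 26.9%.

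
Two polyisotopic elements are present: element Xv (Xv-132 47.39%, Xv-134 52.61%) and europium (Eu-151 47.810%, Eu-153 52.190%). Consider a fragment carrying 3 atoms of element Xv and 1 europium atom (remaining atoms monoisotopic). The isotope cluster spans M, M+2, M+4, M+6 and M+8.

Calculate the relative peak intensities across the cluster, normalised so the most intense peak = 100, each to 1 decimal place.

Element Xv pattern (n=3): 0.10642904 : 0.35445652 : 0.39349985 : 0.14561459
Europium pattern (n=1): 0.4781 : 0.5219
Convolve the two distributions (both contribute in 2-u steps):
  M: 0.10642904×0.4781 = 0.050884
  M+2: 0.10642904×0.5219 + 0.35445652×0.4781 = 0.225011
  M+4: 0.35445652×0.5219 + 0.39349985×0.4781 = 0.373123
  M+6: 0.39349985×0.5219 + 0.14561459×0.4781 = 0.274986
  M+8: 0.14561459×0.5219 = 0.075996
Scale to base peak (0.373123) = 100: 13.6 : 60.3 : 100.0 : 73.7 : 20.4

13.6 : 60.3 : 100.0 : 73.7 : 20.4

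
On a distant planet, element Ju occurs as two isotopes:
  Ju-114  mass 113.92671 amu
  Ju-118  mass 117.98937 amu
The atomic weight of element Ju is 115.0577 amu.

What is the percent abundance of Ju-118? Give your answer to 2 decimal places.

Writing the weighted mean with unknown fraction x of Ju-114:
113.92671·x + 117.98937·(1 − x) = 115.0577
(113.92671 − 117.98937)·x = 115.0577 − 117.98937
x = -2.93167 / -4.06266 = 0.72161 → 72.16% Ju-114, 27.84% Ju-118.

27.84%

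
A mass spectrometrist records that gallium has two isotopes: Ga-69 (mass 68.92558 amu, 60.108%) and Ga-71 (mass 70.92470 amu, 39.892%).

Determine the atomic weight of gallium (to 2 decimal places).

Average mass = Σ (abundance × isotope mass) = 0.60108 × 68.92558 + 0.39892 × 70.92470
= 41.429788 + 28.293281 = 69.723069 amu

69.72 amu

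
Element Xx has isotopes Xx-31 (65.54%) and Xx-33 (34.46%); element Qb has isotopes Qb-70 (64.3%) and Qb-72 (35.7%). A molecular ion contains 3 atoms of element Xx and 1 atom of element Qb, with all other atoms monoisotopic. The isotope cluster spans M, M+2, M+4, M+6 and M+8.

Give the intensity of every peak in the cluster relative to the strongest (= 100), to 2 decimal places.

46.89 : 100.00 : 79.96 : 28.41 : 3.78

Element Xx pattern (n=3): 0.28152652 : 0.44406792 : 0.2334846 : 0.04092096
Element Qb pattern (n=1): 0.6430 : 0.3570
Convolve the two distributions (both contribute in 2-u steps):
  M: 0.28152652×0.6430 = 0.181022
  M+2: 0.28152652×0.3570 + 0.44406792×0.6430 = 0.386041
  M+4: 0.44406792×0.3570 + 0.2334846×0.6430 = 0.308663
  M+6: 0.2334846×0.3570 + 0.04092096×0.6430 = 0.109666
  M+8: 0.04092096×0.3570 = 0.014609
Scale to base peak (0.386041) = 100: 46.89 : 100.00 : 79.96 : 28.41 : 3.78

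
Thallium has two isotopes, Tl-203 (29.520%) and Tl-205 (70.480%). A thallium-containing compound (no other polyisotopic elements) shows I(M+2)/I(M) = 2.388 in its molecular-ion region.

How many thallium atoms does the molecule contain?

With n Tl atoms, P(M+2)/P(M) = C(n,1)·p^(n−1)q / p^n = n·q/p = n · 0.70480/0.29520.
n = 2.388 × 0.29520/0.70480 = 1.00 ≈ 1

1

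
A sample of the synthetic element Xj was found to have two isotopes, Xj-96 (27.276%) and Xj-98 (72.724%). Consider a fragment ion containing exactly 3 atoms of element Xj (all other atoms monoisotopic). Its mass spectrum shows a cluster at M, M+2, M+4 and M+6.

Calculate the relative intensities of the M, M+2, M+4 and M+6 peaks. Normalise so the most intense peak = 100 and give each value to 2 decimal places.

4.69 : 37.51 : 100.00 : 88.87

The 3 Xj atoms are independent, so intensities follow the terms of (0.27276 + 0.72724)^3.
P(M) = 0.27276^3 = 0.020293
P(M+2) = 3 × 0.27276^2 × 0.72724^1 = 0.162316
P(M+4) = 3 × 0.27276^1 × 0.72724^2 = 0.432770
P(M+6) = 0.72724^3 = 0.384621
The M+4 peak is largest (0.432770); scaling to 100 gives 4.69 : 37.51 : 100.00 : 88.87.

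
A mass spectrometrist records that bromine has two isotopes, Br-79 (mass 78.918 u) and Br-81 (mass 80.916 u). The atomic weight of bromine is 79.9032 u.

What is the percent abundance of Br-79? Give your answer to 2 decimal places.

Let x be the fractional abundance of Br-79; then Br-81 has abundance 1 − x.
78.918·x + 80.916·(1 − x) = 79.9032
(78.918 − 80.916)·x = 79.9032 − 80.916
x = -1.0128 / -1.998 = 0.50691 → 50.69% Br-79, 49.31% Br-81.

50.69%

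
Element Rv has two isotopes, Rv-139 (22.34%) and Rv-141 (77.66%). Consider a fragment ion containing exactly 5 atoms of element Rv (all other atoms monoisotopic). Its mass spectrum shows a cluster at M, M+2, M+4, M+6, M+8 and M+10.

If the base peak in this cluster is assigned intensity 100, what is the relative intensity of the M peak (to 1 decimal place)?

Binomial terms of (0.2234 + 0.7766)^5: M 0.0006, M+2 0.0097, M+4 0.0672, M+6 0.2338, M+8 0.4063, M+10 0.2825 → M+8 is the base peak.
P(M+8) = C(5,4) × 0.2234^1 × 0.7766^4 = 5 × 0.2234 × 0.36373873 = 0.406296 (base)
P(M) = C(5,0) × 0.2234^5 × 0.7766^0 = 1 × 0.00055644 × 1.0000 = 0.000556
Relative intensity = 0.000556 / 0.406296 × 100 = 0.1

0.1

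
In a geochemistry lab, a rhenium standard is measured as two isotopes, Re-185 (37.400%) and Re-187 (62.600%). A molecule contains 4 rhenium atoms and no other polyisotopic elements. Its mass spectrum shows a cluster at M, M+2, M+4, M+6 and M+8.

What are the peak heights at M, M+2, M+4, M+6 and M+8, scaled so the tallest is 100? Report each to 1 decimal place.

5.3 : 35.7 : 89.6 : 100.0 : 41.8

Each Re atom is independently Re-185 (p = 0.37400) or Re-187 (q = 0.62600); the cluster is the binomial expansion (p + q)^4.
P(M) = 0.37400^4 = 0.019565
P(M+2) = 4 × 0.37400^3 × 0.62600^1 = 0.130993
P(M+4) = 6 × 0.37400^2 × 0.62600^2 = 0.328884
P(M+6) = 4 × 0.37400^1 × 0.62600^3 = 0.366990
P(M+8) = 0.62600^4 = 0.153567
The M+6 peak is largest (0.366990); scaling to 100 gives 5.3 : 35.7 : 89.6 : 100.0 : 41.8.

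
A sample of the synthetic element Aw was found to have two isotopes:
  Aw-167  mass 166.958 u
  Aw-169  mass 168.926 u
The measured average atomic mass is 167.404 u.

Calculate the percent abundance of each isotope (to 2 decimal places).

Aw-167: 77.34%, Aw-169: 22.66%

With x = fraction of Aw-167 (so Aw-169 is 1 − x):
166.958·x + 168.926·(1 − x) = 167.404
(166.958 − 168.926)·x = 167.404 − 168.926
x = -1.522 / -1.968 = 0.77337 → 77.34% Aw-167, 22.66% Aw-169.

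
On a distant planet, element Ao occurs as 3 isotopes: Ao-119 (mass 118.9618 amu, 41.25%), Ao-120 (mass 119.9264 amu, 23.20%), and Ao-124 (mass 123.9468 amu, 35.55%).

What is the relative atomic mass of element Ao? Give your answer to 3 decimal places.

Average mass = Σ (abundance × isotope mass) = 0.4125 × 118.9618 + 0.2320 × 119.9264 + 0.3555 × 123.9468
= 49.07174 + 27.82292 + 44.06309 = 120.95775 amu

120.958 amu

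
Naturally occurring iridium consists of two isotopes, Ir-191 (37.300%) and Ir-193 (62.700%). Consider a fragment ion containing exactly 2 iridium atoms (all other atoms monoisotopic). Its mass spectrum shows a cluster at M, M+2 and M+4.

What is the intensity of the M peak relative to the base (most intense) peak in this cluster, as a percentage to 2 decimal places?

Binomial terms of (0.37300 + 0.62700)^2: M 0.1391, M+2 0.4677, M+4 0.3931 → M+2 is the base peak.
P(M+2) = C(2,1) × 0.37300^1 × 0.62700^1 = 2 × 0.3730 × 0.6270 = 0.467742 (base)
P(M) = C(2,0) × 0.37300^2 × 0.62700^0 = 1 × 0.139129 × 1.0000 = 0.139129
Relative intensity = 0.139129 / 0.467742 × 100 = 29.74

29.74%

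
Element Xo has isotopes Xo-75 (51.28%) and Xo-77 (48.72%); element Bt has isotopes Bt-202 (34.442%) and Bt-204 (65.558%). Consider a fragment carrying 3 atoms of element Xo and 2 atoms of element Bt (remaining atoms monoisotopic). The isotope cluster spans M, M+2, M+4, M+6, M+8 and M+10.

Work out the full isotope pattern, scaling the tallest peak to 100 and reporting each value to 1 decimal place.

Element Xo pattern (n=3): 0.13484786 : 0.38434795 : 0.36516053 : 0.11564366
Element Bt pattern (n=2): 0.11862514 : 0.45158973 : 0.42978514
Convolve the two distributions (both contribute in 2-u steps):
  M: 0.13484786×0.11862514 = 0.015996
  M+2: 0.13484786×0.45158973 + 0.38434795×0.11862514 = 0.106489
  M+4: 0.13484786×0.42978514 + 0.38434795×0.45158973 + 0.36516053×0.11862514 = 0.274840
  M+6: 0.38434795×0.42978514 + 0.36516053×0.45158973 + 0.11564366×0.11862514 = 0.343808
  M+8: 0.36516053×0.42978514 + 0.11564366×0.45158973 = 0.209164
  M+10: 0.11564366×0.42978514 = 0.049702
Scale to base peak (0.343808) = 100: 4.7 : 31.0 : 79.9 : 100.0 : 60.8 : 14.5

4.7 : 31.0 : 79.9 : 100.0 : 60.8 : 14.5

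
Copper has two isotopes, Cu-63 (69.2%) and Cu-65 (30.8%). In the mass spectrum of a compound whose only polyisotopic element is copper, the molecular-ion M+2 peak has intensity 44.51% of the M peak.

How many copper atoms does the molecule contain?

For n independent Cu atoms, I(M+2)/I(M) = n · (abundance Cu-65) / (abundance Cu-63) = n · 0.308/0.692.
n = 0.4451 × 0.692/0.308 = 1.00 ≈ 1

1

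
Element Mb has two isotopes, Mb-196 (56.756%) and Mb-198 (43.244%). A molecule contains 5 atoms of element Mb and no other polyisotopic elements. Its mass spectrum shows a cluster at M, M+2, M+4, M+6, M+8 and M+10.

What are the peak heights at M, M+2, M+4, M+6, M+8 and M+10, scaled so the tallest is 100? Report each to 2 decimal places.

Each Mb atom is independently Mb-196 (p = 0.56756) or Mb-198 (q = 0.43244); the cluster is the binomial expansion (p + q)^5.
P(M) = 0.56756^5 = 0.058892
P(M+2) = 5 × 0.56756^4 × 0.43244^1 = 0.224359
P(M+4) = 10 × 0.56756^3 × 0.43244^2 = 0.341891
P(M+6) = 10 × 0.56756^2 × 0.43244^3 = 0.260496
P(M+8) = 5 × 0.56756^1 × 0.43244^4 = 0.099240
P(M+10) = 0.43244^5 = 0.015123
The M+4 peak is largest (0.341891); scaling to 100 gives 17.23 : 65.62 : 100.00 : 76.19 : 29.03 : 4.42.

17.23 : 65.62 : 100.00 : 76.19 : 29.03 : 4.42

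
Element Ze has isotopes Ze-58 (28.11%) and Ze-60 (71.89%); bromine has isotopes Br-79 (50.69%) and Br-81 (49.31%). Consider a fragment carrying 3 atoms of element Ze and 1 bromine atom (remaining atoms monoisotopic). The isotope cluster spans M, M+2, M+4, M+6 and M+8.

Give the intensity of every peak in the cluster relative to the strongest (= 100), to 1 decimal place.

Element Ze pattern (n=3): 0.02221174 : 0.17041642 : 0.43583195 : 0.37153989
Bromine pattern (n=1): 0.5069 : 0.4931
Convolve the two distributions (both contribute in 2-u steps):
  M: 0.02221174×0.5069 = 0.011259
  M+2: 0.02221174×0.4931 + 0.17041642×0.5069 = 0.097337
  M+4: 0.17041642×0.4931 + 0.43583195×0.5069 = 0.304956
  M+6: 0.43583195×0.4931 + 0.37153989×0.5069 = 0.403242
  M+8: 0.37153989×0.4931 = 0.183206
Scale to base peak (0.403242) = 100: 2.8 : 24.1 : 75.6 : 100.0 : 45.4

2.8 : 24.1 : 75.6 : 100.0 : 45.4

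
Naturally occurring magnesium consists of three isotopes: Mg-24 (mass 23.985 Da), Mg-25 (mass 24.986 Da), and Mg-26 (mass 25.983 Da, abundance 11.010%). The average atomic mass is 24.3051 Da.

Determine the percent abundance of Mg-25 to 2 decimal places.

10.00%

The remaining 88.990% is split between Mg-24 (fraction x) and Mg-25 (fraction 0.88990 − x).
Substituting: 23.985x + 24.986(0.88990 − x) = 21.4443717
(23.985 − 24.986)x = -0.7906697  ⇒  x = 0.78988, y = 0.10002
Mg-24: 78.99%, Mg-25: 10.00%.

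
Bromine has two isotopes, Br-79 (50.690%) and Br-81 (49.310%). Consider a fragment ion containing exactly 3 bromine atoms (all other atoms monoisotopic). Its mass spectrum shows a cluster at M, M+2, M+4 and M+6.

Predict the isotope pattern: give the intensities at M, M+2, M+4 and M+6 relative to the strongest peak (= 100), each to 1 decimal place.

Expanding (0.50690 + 0.49310)^3:
P(M) = 0.50690^3 = 0.130247
P(M+2) = 3 × 0.50690^2 × 0.49310^1 = 0.380103
P(M+4) = 3 × 0.50690^1 × 0.49310^2 = 0.369755
P(M+6) = 0.49310^3 = 0.119896
The M+2 peak is largest (0.380103); scaling to 100 gives 34.3 : 100.0 : 97.3 : 31.5.

34.3 : 100.0 : 97.3 : 31.5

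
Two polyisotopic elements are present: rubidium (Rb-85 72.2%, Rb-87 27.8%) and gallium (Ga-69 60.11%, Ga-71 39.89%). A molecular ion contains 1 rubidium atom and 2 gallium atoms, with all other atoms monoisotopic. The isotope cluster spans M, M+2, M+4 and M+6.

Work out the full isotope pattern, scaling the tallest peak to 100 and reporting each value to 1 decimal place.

58.4 : 100.0 : 55.6 : 9.9

Rubidium pattern (n=1): 0.7220 : 0.2780
Gallium pattern (n=2): 0.36132121 : 0.47955758 : 0.15912121
Convolve the two distributions (both contribute in 2-u steps):
  M: 0.7220×0.36132121 = 0.260874
  M+2: 0.7220×0.47955758 + 0.2780×0.36132121 = 0.446688
  M+4: 0.7220×0.15912121 + 0.2780×0.47955758 = 0.248203
  M+6: 0.2780×0.15912121 = 0.044236
Scale to base peak (0.446688) = 100: 58.4 : 100.0 : 55.6 : 9.9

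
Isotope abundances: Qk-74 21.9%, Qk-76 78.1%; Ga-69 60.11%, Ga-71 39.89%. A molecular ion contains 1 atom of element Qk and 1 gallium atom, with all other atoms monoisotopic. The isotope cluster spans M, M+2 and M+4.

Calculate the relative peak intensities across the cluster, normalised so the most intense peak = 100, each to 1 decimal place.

Element Qk pattern (n=1): 0.2190 : 0.7810
Gallium pattern (n=1): 0.6011 : 0.3989
Convolve the two distributions (both contribute in 2-u steps):
  M: 0.2190×0.6011 = 0.131641
  M+2: 0.2190×0.3989 + 0.7810×0.6011 = 0.556818
  M+4: 0.7810×0.3989 = 0.311541
Scale to base peak (0.556818) = 100: 23.6 : 100.0 : 56.0

23.6 : 100.0 : 56.0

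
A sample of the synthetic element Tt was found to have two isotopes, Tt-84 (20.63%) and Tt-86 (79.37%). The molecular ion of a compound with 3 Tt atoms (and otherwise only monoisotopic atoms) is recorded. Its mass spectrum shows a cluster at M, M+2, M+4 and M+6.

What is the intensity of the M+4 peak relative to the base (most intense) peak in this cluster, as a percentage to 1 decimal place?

78.0%

Term probabilities: M 0.0088, M+2 0.1013, M+4 0.3899, M+6 0.5000. Base peak = M+6.
P(M+6) = C(3,3) × 0.2063^0 × 0.7937^3 = 1 × 1.0000 × 0.49999901 = 0.499999 (base)
P(M+4) = C(3,2) × 0.2063^1 × 0.7937^2 = 3 × 0.2063 × 0.62995969 = 0.389882
Relative intensity = 0.389882 / 0.499999 × 100 = 78.0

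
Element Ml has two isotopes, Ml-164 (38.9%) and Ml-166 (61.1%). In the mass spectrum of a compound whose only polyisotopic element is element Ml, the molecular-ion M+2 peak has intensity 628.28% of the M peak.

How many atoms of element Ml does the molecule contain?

4

For n independent Ml atoms, I(M+2)/I(M) = n · (abundance Ml-166) / (abundance Ml-164) = n · 0.611/0.389.
n = 6.2828 × 0.389/0.611 = 4.00 ≈ 4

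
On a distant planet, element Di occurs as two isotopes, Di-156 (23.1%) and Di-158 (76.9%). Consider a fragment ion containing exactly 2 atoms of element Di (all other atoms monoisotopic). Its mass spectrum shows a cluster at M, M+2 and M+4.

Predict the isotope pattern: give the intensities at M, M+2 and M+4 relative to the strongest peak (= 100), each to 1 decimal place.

9.0 : 60.1 : 100.0

Each Di atom is independently Di-156 (p = 0.231) or Di-158 (q = 0.769); the cluster is the binomial expansion (p + q)^2.
P(M) = 0.231^2 = 0.053361
P(M+2) = 2 × 0.231^1 × 0.769^1 = 0.355278
P(M+4) = 0.769^2 = 0.591361
The M+4 peak is largest (0.591361); scaling to 100 gives 9.0 : 60.1 : 100.0.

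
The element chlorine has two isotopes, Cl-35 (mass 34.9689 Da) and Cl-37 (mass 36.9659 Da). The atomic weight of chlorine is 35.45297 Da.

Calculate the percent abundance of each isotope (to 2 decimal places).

Writing the weighted mean with unknown fraction x of Cl-35:
34.9689·x + 36.9659·(1 − x) = 35.45297
(34.9689 − 36.9659)·x = 35.45297 − 36.9659
x = -1.51293 / -1.9970 = 0.75760 → 75.76% Cl-35, 24.24% Cl-37.

Cl-35: 75.76%, Cl-37: 24.24%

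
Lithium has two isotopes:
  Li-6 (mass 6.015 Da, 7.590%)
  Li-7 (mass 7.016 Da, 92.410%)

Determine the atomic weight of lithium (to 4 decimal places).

6.9400 Da

Average mass = Σ (abundance × isotope mass) = 0.07590 × 6.015 + 0.92410 × 7.016
= 0.45654 + 6.48349 = 6.94003 Da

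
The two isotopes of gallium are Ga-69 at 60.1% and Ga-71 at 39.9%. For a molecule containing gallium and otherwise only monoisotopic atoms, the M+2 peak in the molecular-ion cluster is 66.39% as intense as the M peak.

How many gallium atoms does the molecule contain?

1

The M+2/M ratio from n Ga atoms is n · q/p = n · 0.399/0.601.
n = 0.6639 × 0.601/0.399 = 1.00 ≈ 1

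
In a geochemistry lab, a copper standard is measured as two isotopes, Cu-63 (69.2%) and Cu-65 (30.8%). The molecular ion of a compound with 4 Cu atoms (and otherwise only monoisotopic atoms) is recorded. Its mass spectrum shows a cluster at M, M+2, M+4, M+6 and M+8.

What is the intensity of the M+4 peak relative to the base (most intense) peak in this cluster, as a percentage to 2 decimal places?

66.76%

Term probabilities: M 0.2293, M+2 0.4083, M+4 0.2726, M+6 0.0809, M+8 0.0090. Base peak = M+2.
P(M+2) = C(4,1) × 0.692^3 × 0.308^1 = 4 × 0.33137389 × 0.3080 = 0.408253 (base)
P(M+4) = C(4,2) × 0.692^2 × 0.308^2 = 6 × 0.478864 × 0.094864 = 0.272562
Relative intensity = 0.272562 / 0.408253 × 100 = 66.76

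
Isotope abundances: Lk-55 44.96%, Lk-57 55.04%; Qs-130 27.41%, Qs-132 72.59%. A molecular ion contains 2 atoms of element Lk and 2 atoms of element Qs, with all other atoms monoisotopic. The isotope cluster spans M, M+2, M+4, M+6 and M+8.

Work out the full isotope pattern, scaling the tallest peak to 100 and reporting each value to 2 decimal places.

Element Lk pattern (n=2): 0.20214016 : 0.49491968 : 0.30294016
Element Qs pattern (n=2): 0.07513081 : 0.39793838 : 0.52693081
Convolve the two distributions (both contribute in 2-u steps):
  M: 0.20214016×0.07513081 = 0.015187
  M+2: 0.20214016×0.39793838 + 0.49491968×0.07513081 = 0.117623
  M+4: 0.20214016×0.52693081 + 0.49491968×0.39793838 + 0.30294016×0.07513081 = 0.326222
  M+6: 0.49491968×0.52693081 + 0.30294016×0.39793838 = 0.381340
  M+8: 0.30294016×0.52693081 = 0.159629
Scale to base peak (0.381340) = 100: 3.98 : 30.84 : 85.55 : 100.00 : 41.86

3.98 : 30.84 : 85.55 : 100.00 : 41.86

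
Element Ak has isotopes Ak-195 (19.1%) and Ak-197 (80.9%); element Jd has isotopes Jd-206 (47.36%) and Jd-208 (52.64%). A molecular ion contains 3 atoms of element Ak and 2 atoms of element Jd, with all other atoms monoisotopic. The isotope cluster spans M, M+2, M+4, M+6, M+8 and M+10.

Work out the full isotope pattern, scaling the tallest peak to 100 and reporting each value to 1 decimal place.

0.4 : 6.3 : 35.4 : 89.8 : 100.0 : 39.9

Element Ak pattern (n=3): 0.00696787 : 0.08853939 : 0.37501761 : 0.52947513
Element Jd pattern (n=2): 0.22429696 : 0.49860608 : 0.27709696
Convolve the two distributions (both contribute in 2-u steps):
  M: 0.00696787×0.22429696 = 0.001563
  M+2: 0.00696787×0.49860608 + 0.08853939×0.22429696 = 0.023333
  M+4: 0.00696787×0.27709696 + 0.08853939×0.49860608 + 0.37501761×0.22429696 = 0.130192
  M+6: 0.08853939×0.27709696 + 0.37501761×0.49860608 + 0.52947513×0.22429696 = 0.330280
  M+8: 0.37501761×0.27709696 + 0.52947513×0.49860608 = 0.367916
  M+10: 0.52947513×0.27709696 = 0.146716
Scale to base peak (0.367916) = 100: 0.4 : 6.3 : 35.4 : 89.8 : 100.0 : 39.9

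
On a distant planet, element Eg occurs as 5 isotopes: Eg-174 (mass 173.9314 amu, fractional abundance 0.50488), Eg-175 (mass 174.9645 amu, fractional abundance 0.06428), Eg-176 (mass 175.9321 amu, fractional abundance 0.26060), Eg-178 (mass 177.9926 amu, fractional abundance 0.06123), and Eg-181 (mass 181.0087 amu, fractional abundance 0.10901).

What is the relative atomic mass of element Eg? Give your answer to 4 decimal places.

Weight each isotope mass by its fractional abundance: 0.50488 × 173.9314 + 0.06428 × 174.9645 + 0.26060 × 175.9321 + 0.06123 × 177.9926 + 0.10901 × 181.0087
= 87.81449 + 11.24672 + 45.84791 + 10.89849 + 19.73176 = 175.53937 amu

175.5394 amu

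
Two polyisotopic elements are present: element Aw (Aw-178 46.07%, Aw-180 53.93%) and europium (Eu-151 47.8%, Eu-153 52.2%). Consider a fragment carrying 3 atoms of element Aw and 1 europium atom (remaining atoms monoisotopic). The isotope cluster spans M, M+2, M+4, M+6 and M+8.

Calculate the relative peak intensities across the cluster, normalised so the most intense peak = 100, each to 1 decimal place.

Element Aw pattern (n=3): 0.09778104 : 0.34339036 : 0.40197617 : 0.15685243
Europium pattern (n=1): 0.4780 : 0.5220
Convolve the two distributions (both contribute in 2-u steps):
  M: 0.09778104×0.4780 = 0.046739
  M+2: 0.09778104×0.5220 + 0.34339036×0.4780 = 0.215182
  M+4: 0.34339036×0.5220 + 0.40197617×0.4780 = 0.371394
  M+6: 0.40197617×0.5220 + 0.15685243×0.4780 = 0.284807
  M+8: 0.15685243×0.5220 = 0.081877
Scale to base peak (0.371394) = 100: 12.6 : 57.9 : 100.0 : 76.7 : 22.0

12.6 : 57.9 : 100.0 : 76.7 : 22.0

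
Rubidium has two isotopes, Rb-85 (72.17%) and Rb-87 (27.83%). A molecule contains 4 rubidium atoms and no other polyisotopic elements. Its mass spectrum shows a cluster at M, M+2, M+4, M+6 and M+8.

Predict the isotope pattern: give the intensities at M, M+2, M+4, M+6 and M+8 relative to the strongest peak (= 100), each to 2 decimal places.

The 4 Rb atoms are independent, so intensities follow the terms of (0.7217 + 0.2783)^4.
P(M) = 0.7217^4 = 0.271286
P(M+2) = 4 × 0.7217^3 × 0.2783^1 = 0.418450
P(M+4) = 6 × 0.7217^2 × 0.2783^2 = 0.242042
P(M+6) = 4 × 0.7217^1 × 0.2783^3 = 0.062224
P(M+8) = 0.2783^4 = 0.005999
The M+2 peak is largest (0.418450); scaling to 100 gives 64.83 : 100.00 : 57.84 : 14.87 : 1.43.

64.83 : 100.00 : 57.84 : 14.87 : 1.43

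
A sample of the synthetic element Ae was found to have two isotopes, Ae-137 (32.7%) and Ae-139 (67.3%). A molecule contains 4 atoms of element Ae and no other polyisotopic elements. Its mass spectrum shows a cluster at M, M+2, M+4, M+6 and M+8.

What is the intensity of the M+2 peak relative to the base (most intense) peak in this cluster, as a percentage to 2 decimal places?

Binomial terms of (0.327 + 0.673)^4: M 0.0114, M+2 0.0941, M+4 0.2906, M+6 0.3987, M+8 0.2051 → M+6 is the base peak.
P(M+6) = C(4,3) × 0.327^1 × 0.673^3 = 4 × 0.3270 × 0.30482122 = 0.398706 (base)
P(M+2) = C(4,1) × 0.327^3 × 0.673^1 = 4 × 0.03496578 × 0.6730 = 0.094128
Relative intensity = 0.094128 / 0.398706 × 100 = 23.61

23.61%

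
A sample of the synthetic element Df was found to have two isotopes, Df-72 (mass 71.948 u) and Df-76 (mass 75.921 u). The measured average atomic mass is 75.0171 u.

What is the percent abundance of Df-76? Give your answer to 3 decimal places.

77.249%

Let x be the fractional abundance of Df-72; then Df-76 has abundance 1 − x.
71.948·x + 75.921·(1 − x) = 75.0171
(71.948 − 75.921)·x = 75.0171 − 75.921
x = -0.9039 / -3.973 = 0.22751 → 22.751% Df-72, 77.249% Df-76.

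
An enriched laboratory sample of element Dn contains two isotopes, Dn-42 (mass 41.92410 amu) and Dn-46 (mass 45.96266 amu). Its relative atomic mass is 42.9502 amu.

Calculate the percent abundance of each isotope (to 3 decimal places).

Dn-42: 74.592%, Dn-46: 25.408%

With x = fraction of Dn-42 (so Dn-46 is 1 − x):
41.92410·x + 45.96266·(1 − x) = 42.9502
(41.92410 − 45.96266)·x = 42.9502 − 45.96266
x = -3.01246 / -4.03856 = 0.74592 → 74.592% Dn-42, 25.408% Dn-46.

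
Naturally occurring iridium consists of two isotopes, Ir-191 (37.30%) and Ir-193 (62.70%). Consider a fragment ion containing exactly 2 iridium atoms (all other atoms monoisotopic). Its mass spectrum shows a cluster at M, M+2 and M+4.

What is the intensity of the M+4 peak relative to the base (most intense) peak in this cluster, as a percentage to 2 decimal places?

84.05%

(0.3730 + 0.6270)^2 gives M 0.1391, M+2 0.4677, M+4 0.3931; the largest is M+2.
P(M+2) = C(2,1) × 0.3730^1 × 0.6270^1 = 2 × 0.3730 × 0.6270 = 0.467742 (base)
P(M+4) = C(2,2) × 0.3730^0 × 0.6270^2 = 1 × 1.0000 × 0.393129 = 0.393129
Relative intensity = 0.393129 / 0.467742 × 100 = 84.05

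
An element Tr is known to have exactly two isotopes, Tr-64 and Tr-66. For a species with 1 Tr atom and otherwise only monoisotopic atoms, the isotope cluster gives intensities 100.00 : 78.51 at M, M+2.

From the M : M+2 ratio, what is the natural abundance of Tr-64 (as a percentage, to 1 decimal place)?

56.0%

Write p for the Tr-64 fraction. I(M+2)/I(M) = [C(1,1)·p^0·(1−p)] / p^1 = 1·(1−p)/p = 78.51/100.00 = 0.7851
(1−p)/p = 0.7851/1 = 0.7851  ⇒  p = 1/(1 + 0.7851) = 0.5602
Tr-64: 56.0%, Tr-66: 44.0%.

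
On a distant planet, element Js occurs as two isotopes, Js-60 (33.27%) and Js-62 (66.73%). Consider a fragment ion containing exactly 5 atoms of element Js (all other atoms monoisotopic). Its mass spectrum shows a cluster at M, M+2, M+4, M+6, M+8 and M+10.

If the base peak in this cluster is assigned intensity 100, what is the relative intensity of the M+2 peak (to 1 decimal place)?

12.4

Binomial terms of (0.3327 + 0.6673)^5: M 0.0041, M+2 0.0409, M+4 0.1640, M+6 0.3289, M+8 0.3298, M+10 0.1323 → M+8 is the base peak.
P(M+8) = C(5,4) × 0.3327^1 × 0.6673^4 = 5 × 0.3327 × 0.19828255 = 0.329843 (base)
P(M+2) = C(5,1) × 0.3327^4 × 0.6673^1 = 5 × 0.01225212 × 0.6673 = 0.040879
Relative intensity = 0.040879 / 0.329843 × 100 = 12.4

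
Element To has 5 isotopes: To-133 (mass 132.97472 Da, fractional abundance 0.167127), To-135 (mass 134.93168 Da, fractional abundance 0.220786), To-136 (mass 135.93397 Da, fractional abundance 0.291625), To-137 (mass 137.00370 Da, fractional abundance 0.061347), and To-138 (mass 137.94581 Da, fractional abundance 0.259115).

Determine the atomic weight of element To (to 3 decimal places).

135.805 Da

Ar = Σ fᵢ·mᵢ = 0.167127 × 132.97472 + 0.220786 × 134.93168 + 0.291625 × 135.93397 + 0.061347 × 137.00370 + 0.259115 × 137.94581
= 22.223666 + 29.791026 + 39.641744 + 8.404766 + 35.743829 = 135.805031 Da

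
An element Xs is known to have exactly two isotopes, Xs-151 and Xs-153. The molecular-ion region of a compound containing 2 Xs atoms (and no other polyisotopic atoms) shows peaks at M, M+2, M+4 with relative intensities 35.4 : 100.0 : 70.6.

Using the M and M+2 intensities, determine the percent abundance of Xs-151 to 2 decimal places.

41.45%

If p is the fraction of Xs that is Xs-151, then I(M+2)/I(M) = [C(2,1)·p^1·(1−p)] / p^2 = 2·(1−p)/p = 100.0/35.4 = 2.8249
(1−p)/p = 2.8249/2 = 1.4124  ⇒  p = 1/(1 + 1.4124) = 0.4145
Xs-151: 41.45%, Xs-153: 58.55%.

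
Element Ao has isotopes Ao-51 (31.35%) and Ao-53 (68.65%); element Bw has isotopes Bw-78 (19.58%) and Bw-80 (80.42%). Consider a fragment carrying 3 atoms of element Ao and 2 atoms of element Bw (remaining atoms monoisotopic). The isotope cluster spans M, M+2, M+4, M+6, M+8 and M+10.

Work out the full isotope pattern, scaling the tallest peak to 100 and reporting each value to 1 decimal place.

0.3 : 4.5 : 25.9 : 72.8 : 100.0 : 53.9

Element Ao pattern (n=3): 0.03081149 : 0.20241229 : 0.44324096 : 0.32353526
Element Bw pattern (n=2): 0.03833764 : 0.31492472 : 0.64673764
Convolve the two distributions (both contribute in 2-u steps):
  M: 0.03081149×0.03833764 = 0.001181
  M+2: 0.03081149×0.31492472 + 0.20241229×0.03833764 = 0.017463
  M+4: 0.03081149×0.64673764 + 0.20241229×0.31492472 + 0.44324096×0.03833764 = 0.100664
  M+6: 0.20241229×0.64673764 + 0.44324096×0.31492472 + 0.32353526×0.03833764 = 0.282899
  M+8: 0.44324096×0.64673764 + 0.32353526×0.31492472 = 0.388550
  M+10: 0.32353526×0.64673764 = 0.209242
Scale to base peak (0.388550) = 100: 0.3 : 4.5 : 25.9 : 72.8 : 100.0 : 53.9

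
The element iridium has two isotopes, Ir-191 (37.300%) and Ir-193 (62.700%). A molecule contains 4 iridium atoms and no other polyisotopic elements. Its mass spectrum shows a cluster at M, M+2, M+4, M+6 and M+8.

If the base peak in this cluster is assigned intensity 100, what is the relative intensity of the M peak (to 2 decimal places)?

5.26

Term probabilities: M 0.0194, M+2 0.1302, M+4 0.3282, M+6 0.3678, M+8 0.1546. Base peak = M+6.
P(M+6) = C(4,3) × 0.37300^1 × 0.62700^3 = 4 × 0.3730 × 0.24649188 = 0.367766 (base)
P(M) = C(4,0) × 0.37300^4 × 0.62700^0 = 1 × 0.01935688 × 1.0000 = 0.019357
Relative intensity = 0.019357 / 0.367766 × 100 = 5.26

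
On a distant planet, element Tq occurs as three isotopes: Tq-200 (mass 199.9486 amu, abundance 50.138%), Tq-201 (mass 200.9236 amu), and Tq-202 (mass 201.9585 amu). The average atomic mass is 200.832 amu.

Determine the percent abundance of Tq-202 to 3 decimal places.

The remaining 49.862% is split between Tq-201 (fraction x) and Tq-202 (fraction 0.49862 − x).
Substituting: 200.9236x + 201.9585(0.49862 − x) = 100.581770932
(200.9236 − 201.9585)x = -0.118776338  ⇒  x = 0.11477, y = 0.38385
Tq-201: 11.477%, Tq-202: 38.385%.

38.385%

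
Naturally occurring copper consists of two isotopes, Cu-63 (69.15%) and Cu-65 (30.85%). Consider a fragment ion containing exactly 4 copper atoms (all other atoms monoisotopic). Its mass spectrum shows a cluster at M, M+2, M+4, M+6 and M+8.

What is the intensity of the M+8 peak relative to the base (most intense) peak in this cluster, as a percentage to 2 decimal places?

Binomial terms of (0.6915 + 0.3085)^4: M 0.2286, M+2 0.4080, M+4 0.2731, M+6 0.0812, M+8 0.0091 → M+2 is the base peak.
P(M+2) = C(4,1) × 0.6915^3 × 0.3085^1 = 4 × 0.33065611 × 0.3085 = 0.408030 (base)
P(M+8) = C(4,4) × 0.6915^0 × 0.3085^4 = 1 × 1.0000 × 0.00905776 = 0.009058
Relative intensity = 0.009058 / 0.408030 × 100 = 2.22

2.22%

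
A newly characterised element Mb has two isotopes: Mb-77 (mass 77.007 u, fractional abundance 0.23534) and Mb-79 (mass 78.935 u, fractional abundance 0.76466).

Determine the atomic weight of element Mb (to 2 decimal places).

Ar = Σ fᵢ·mᵢ = 0.23534 × 77.007 + 0.76466 × 78.935
= 18.1228 + 60.3584 = 78.4812 u

78.48 u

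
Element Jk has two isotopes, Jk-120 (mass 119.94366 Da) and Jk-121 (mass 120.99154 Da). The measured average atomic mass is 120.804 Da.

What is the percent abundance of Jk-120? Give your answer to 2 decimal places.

Writing the weighted mean with unknown fraction x of Jk-120:
119.94366·x + 120.99154·(1 − x) = 120.804
(119.94366 − 120.99154)·x = 120.804 − 120.99154
x = -0.18754 / -1.04788 = 0.17897 → 17.90% Jk-120, 82.10% Jk-121.

17.90%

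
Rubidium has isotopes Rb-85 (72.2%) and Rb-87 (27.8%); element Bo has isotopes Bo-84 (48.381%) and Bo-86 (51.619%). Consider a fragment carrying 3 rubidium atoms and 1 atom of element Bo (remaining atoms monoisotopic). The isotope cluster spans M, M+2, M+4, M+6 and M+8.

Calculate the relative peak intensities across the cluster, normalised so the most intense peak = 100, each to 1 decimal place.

45.0 : 100.0 : 75.5 : 23.9 : 2.7

Rubidium pattern (n=3): 0.37636705 : 0.43475086 : 0.16739714 : 0.02148495
Element Bo pattern (n=1): 0.48381 : 0.51619
Convolve the two distributions (both contribute in 2-u steps):
  M: 0.37636705×0.48381 = 0.182090
  M+2: 0.37636705×0.51619 + 0.43475086×0.48381 = 0.404614
  M+4: 0.43475086×0.51619 + 0.16739714×0.48381 = 0.305402
  M+6: 0.16739714×0.51619 + 0.02148495×0.48381 = 0.096803
  M+8: 0.02148495×0.51619 = 0.011090
Scale to base peak (0.404614) = 100: 45.0 : 100.0 : 75.5 : 23.9 : 2.7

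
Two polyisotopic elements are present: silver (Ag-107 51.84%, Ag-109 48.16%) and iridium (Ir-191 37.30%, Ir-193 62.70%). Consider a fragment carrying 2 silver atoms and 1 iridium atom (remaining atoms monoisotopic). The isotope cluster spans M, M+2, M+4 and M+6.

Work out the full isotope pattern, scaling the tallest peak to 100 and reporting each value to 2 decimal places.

Silver pattern (n=2): 0.26873856 : 0.49932288 : 0.23193856
Iridium pattern (n=1): 0.3730 : 0.6270
Convolve the two distributions (both contribute in 2-u steps):
  M: 0.26873856×0.3730 = 0.100239
  M+2: 0.26873856×0.6270 + 0.49932288×0.3730 = 0.354747
  M+4: 0.49932288×0.6270 + 0.23193856×0.3730 = 0.399589
  M+6: 0.23193856×0.6270 = 0.145425
Scale to base peak (0.399589) = 100: 25.09 : 88.78 : 100.00 : 36.39

25.09 : 88.78 : 100.00 : 36.39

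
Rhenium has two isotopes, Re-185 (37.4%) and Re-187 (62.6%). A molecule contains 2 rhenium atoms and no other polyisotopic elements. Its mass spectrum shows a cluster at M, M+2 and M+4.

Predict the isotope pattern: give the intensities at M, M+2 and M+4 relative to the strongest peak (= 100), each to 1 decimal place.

Expanding (0.374 + 0.626)^2:
P(M) = 0.374^2 = 0.139876
P(M+2) = 2 × 0.374^1 × 0.626^1 = 0.468248
P(M+4) = 0.626^2 = 0.391876
The M+2 peak is largest (0.468248); scaling to 100 gives 29.9 : 100.0 : 83.7.

29.9 : 100.0 : 83.7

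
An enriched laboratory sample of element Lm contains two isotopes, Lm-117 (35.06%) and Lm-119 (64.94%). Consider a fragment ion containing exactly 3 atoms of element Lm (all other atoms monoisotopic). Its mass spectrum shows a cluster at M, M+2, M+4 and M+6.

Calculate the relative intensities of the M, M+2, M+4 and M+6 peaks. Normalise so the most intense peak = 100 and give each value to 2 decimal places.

9.72 : 53.99 : 100.00 : 61.74

The 3 Lm atoms are independent, so intensities follow the terms of (0.3506 + 0.6494)^3.
P(M) = 0.3506^3 = 0.043096
P(M+2) = 3 × 0.3506^2 × 0.6494^1 = 0.239473
P(M+4) = 3 × 0.3506^1 × 0.6494^2 = 0.443565
P(M+6) = 0.6494^3 = 0.273865
The M+4 peak is largest (0.443565); scaling to 100 gives 9.72 : 53.99 : 100.00 : 61.74.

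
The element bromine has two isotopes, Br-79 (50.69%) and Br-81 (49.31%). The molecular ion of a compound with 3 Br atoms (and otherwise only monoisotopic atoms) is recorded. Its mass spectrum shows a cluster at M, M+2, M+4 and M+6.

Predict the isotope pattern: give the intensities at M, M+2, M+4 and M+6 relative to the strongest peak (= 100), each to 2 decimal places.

Each Br atom is independently Br-79 (p = 0.5069) or Br-81 (q = 0.4931); the cluster is the binomial expansion (p + q)^3.
P(M) = 0.5069^3 = 0.130247
P(M+2) = 3 × 0.5069^2 × 0.4931^1 = 0.380103
P(M+4) = 3 × 0.5069^1 × 0.4931^2 = 0.369755
P(M+6) = 0.4931^3 = 0.119896
The M+2 peak is largest (0.380103); scaling to 100 gives 34.27 : 100.00 : 97.28 : 31.54.

34.27 : 100.00 : 97.28 : 31.54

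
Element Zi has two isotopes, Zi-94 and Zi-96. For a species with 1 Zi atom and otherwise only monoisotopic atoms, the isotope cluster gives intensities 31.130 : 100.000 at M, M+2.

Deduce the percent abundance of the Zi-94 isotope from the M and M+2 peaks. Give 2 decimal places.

Write p for the Zi-94 fraction. I(M+2)/I(M) = [C(1,1)·p^0·(1−p)] / p^1 = 1·(1−p)/p = 100.000/31.130 = 3.2123
(1−p)/p = 3.2123/1 = 3.2123  ⇒  p = 1/(1 + 3.2123) = 0.2374
Zi-94: 23.74%, Zi-96: 76.26%.

23.74%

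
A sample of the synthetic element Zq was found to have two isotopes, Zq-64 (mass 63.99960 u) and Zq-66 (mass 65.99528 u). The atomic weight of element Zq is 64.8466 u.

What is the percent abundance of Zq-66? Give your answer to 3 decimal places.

With x = fraction of Zq-64 (so Zq-66 is 1 − x):
63.99960·x + 65.99528·(1 − x) = 64.8466
(63.99960 − 65.99528)·x = 64.8466 − 65.99528
x = -1.14868 / -1.99568 = 0.57558 → 57.558% Zq-64, 42.442% Zq-66.

42.442%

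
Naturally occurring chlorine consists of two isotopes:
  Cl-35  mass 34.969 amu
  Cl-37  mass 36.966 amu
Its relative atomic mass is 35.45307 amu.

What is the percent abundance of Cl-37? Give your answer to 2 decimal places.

24.24%

Writing the weighted mean with unknown fraction x of Cl-35:
34.969·x + 36.966·(1 − x) = 35.45307
(34.969 − 36.966)·x = 35.45307 − 36.966
x = -1.51293 / -1.997 = 0.75760 → 75.76% Cl-35, 24.24% Cl-37.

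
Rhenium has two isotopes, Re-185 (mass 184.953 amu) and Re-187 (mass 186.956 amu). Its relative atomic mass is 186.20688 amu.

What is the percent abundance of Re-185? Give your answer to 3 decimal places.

Writing the weighted mean with unknown fraction x of Re-185:
184.953·x + 186.956·(1 − x) = 186.20688
(184.953 − 186.956)·x = 186.20688 − 186.956
x = -0.74912 / -2.003 = 0.37400 → 37.400% Re-185, 62.600% Re-187.

37.400%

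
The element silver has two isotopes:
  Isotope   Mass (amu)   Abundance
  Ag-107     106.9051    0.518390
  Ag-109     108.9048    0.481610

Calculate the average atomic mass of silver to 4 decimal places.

Ar = Σ fᵢ·mᵢ = 0.518390 × 106.9051 + 0.481610 × 108.9048
= 55.41853 + 52.44964 = 107.86817 amu

107.8682 amu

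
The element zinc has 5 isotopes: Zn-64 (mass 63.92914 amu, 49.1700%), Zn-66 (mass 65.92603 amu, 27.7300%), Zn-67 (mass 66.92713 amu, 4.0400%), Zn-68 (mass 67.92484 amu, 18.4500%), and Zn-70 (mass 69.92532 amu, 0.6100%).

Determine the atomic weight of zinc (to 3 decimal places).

Average mass = Σ (abundance × isotope mass) = 0.491700 × 63.92914 + 0.277300 × 65.92603 + 0.040400 × 66.92713 + 0.184500 × 67.92484 + 0.006100 × 69.92532
= 31.433958 + 18.281288 + 2.703856 + 12.532133 + 0.426544 = 65.377779 amu

65.378 amu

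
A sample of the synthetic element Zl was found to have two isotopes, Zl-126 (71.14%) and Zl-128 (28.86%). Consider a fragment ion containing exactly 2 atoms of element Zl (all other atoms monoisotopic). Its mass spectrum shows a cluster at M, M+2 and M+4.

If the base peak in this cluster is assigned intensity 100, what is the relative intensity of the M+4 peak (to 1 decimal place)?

16.5

Binomial terms of (0.7114 + 0.2886)^2: M 0.5061, M+2 0.4106, M+4 0.0833 → M is the base peak.
P(M) = C(2,0) × 0.7114^2 × 0.2886^0 = 1 × 0.50608996 × 1.0000 = 0.506090 (base)
P(M+4) = C(2,2) × 0.7114^0 × 0.2886^2 = 1 × 1.0000 × 0.08328996 = 0.083290
Relative intensity = 0.083290 / 0.506090 × 100 = 16.5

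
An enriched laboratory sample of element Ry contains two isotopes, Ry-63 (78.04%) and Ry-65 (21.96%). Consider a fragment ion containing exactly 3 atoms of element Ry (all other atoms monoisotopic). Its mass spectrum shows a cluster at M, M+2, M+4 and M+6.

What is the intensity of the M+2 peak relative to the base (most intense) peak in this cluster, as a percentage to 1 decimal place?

84.4%

(0.7804 + 0.2196)^3 gives M 0.4753, M+2 0.4012, M+4 0.1129, M+6 0.0106; the largest is M.
P(M) = C(3,0) × 0.7804^3 × 0.2196^0 = 1 × 0.47528245 × 1.0000 = 0.475282 (base)
P(M+2) = C(3,1) × 0.7804^2 × 0.2196^1 = 3 × 0.60902416 × 0.2196 = 0.401225
Relative intensity = 0.401225 / 0.475282 × 100 = 84.4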